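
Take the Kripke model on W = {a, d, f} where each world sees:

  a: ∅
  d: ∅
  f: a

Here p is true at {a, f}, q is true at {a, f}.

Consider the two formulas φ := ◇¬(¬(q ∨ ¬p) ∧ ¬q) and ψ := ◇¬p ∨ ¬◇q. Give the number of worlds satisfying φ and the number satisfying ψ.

For ◇¬(¬(q ∨ ¬p) ∧ ¬q):
a: no successors, so ◇¬(¬(q ∨ ¬p) ∧ ¬q) fails. ✗
d: no successors, so ◇¬(¬(q ∨ ¬p) ∧ ¬q) fails. ✗
f: successors {a}; ¬(¬(q ∨ ¬p) ∧ ¬q) there: a:T. ✓
— 1 world.
For ◇¬p ∨ ¬◇q:
a: ◇¬p is F, ¬◇q is T. ✓
d: ◇¬p is F, ¬◇q is T. ✓
f: ◇¬p is F, ¬◇q is F. ✗
— 2 worlds.

1 and 2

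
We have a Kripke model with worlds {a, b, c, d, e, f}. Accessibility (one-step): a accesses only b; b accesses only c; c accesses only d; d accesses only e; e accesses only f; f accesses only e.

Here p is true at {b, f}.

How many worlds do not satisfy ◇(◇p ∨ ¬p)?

2

a: successors {b}; ◇p ∨ ¬p there: b:F. ✗
b: successors {c}; ◇p ∨ ¬p there: c:T. ✓
c: successors {d}; ◇p ∨ ¬p there: d:T. ✓
d: successors {e}; ◇p ∨ ¬p there: e:T. ✓
e: successors {f}; ◇p ∨ ¬p there: f:F. ✗
f: successors {e}; ◇p ∨ ¬p there: e:T. ✓
Satisfying worlds: {b, c, d, f}.
So ◇(◇p ∨ ¬p) fails at the other 2 worlds.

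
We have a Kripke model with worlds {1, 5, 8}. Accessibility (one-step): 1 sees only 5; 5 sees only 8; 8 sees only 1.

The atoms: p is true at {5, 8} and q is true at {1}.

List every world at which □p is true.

1: successors {5}; p there: 5:T. ✓
5: successors {8}; p there: 8:T. ✓
8: successors {1}; p there: 1:F. ✗

{1, 5}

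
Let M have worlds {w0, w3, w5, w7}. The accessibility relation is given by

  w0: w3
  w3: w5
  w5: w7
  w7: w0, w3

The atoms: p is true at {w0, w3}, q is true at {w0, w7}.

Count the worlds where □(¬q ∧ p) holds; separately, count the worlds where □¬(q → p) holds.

1 and 1

For □(¬q ∧ p):
w0: successors {w3}; ¬q ∧ p there: w3:T. ✓
w3: successors {w5}; ¬q ∧ p there: w5:F. ✗
w5: successors {w7}; ¬q ∧ p there: w7:F. ✗
w7: successors {w0, w3}; ¬q ∧ p there: w0:F, w3:T. ✗
— 1 world.
For □¬(q → p):
w0: successors {w3}; ¬(q → p) there: w3:F. ✗
w3: successors {w5}; ¬(q → p) there: w5:F. ✗
w5: successors {w7}; ¬(q → p) there: w7:T. ✓
w7: successors {w0, w3}; ¬(q → p) there: w0:F, w3:F. ✗
— 1 world.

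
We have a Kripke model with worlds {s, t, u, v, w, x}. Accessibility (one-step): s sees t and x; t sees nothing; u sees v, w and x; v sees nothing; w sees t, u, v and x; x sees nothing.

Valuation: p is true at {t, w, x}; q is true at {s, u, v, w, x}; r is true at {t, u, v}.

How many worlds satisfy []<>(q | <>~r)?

3

s: successors {t, x}; <>(q | <>~r) there: t:F, x:F. ✗
t: no successors, so []<>(q | <>~r) holds vacuously. ✓
u: successors {v, w, x}; <>(q | <>~r) there: v:F, w:T, x:F. ✗
v: no successors, so []<>(q | <>~r) holds vacuously. ✓
w: successors {t, u, v, x}; <>(q | <>~r) there: t:F, u:T, v:F, x:F. ✗
x: no successors, so []<>(q | <>~r) holds vacuously. ✓
Satisfying worlds: {t, v, x}.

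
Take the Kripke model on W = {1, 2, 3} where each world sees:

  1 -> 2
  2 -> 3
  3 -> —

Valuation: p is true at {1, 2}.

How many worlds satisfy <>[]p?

1

1: successors {2}; []p there: 2:F. ✗
2: successors {3}; []p there: 3:T. ✓
3: no successors, so <>[]p fails. ✗
Satisfying worlds: {2}.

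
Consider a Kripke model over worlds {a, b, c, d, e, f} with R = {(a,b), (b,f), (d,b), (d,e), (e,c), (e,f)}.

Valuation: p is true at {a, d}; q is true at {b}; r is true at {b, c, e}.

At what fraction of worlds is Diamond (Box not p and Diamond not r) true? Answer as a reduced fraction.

a: successors {b}; Box not p and Diamond not r there: b:T. ✓
b: successors {f}; Box not p and Diamond not r there: f:F. ✗
c: no successors, so Diamond (Box not p and Diamond not r) fails. ✗
d: successors {b, e}; Box not p and Diamond not r there: b:T, e:T. ✓
e: successors {c, f}; Box not p and Diamond not r there: c:F, f:F. ✗
f: no successors, so Diamond (Box not p and Diamond not r) fails. ✗
That's 2 of 6 worlds, so 2/6 = 1/3.

1/3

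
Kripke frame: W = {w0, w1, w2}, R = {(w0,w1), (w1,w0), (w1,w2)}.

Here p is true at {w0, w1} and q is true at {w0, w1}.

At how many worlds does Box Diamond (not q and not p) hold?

2

w0: successors {w1}; Diamond (not q and not p) there: w1:T. ✓
w1: successors {w0, w2}; Diamond (not q and not p) there: w0:F, w2:F. ✗
w2: no successors, so Box Diamond (not q and not p) holds vacuously. ✓
Satisfying worlds: {w0, w2}.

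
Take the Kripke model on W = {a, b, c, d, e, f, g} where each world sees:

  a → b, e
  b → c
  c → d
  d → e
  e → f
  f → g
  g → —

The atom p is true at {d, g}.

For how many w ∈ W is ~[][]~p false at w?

5

a: [][]~p is T. ✗
b: [][]~p is F. ✓
c: [][]~p is T. ✗
d: [][]~p is T. ✗
e: [][]~p is F. ✓
f: [][]~p is T. ✗
g: [][]~p is T. ✗
Satisfying worlds: {b, e}.
So ~[][]~p fails at the other 5 worlds.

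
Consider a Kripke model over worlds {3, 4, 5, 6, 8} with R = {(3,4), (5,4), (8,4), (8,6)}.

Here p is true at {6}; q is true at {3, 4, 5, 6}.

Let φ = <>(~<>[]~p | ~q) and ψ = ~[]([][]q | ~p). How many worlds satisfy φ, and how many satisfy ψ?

3 and 0

For <>(~<>[]~p | ~q):
3: successors {4}; ~<>[]~p | ~q there: 4:T. ✓
4: no successors, so <>(~<>[]~p | ~q) fails. ✗
5: successors {4}; ~<>[]~p | ~q there: 4:T. ✓
6: no successors, so <>(~<>[]~p | ~q) fails. ✗
8: successors {4, 6}; ~<>[]~p | ~q there: 4:T, 6:T. ✓
— 3 worlds.
For ~[]([][]q | ~p):
3: []([][]q | ~p) is T. ✗
4: []([][]q | ~p) is T. ✗
5: []([][]q | ~p) is T. ✗
6: []([][]q | ~p) is T. ✗
8: []([][]q | ~p) is T. ✗
— 0 worlds.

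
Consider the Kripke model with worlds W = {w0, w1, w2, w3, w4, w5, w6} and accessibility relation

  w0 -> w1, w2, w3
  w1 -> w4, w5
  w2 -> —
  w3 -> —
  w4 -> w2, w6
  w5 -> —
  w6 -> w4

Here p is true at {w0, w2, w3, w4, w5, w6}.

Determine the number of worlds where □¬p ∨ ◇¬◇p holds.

w0: □¬p is F, ◇¬◇p is T. ✓
w1: □¬p is F, ◇¬◇p is T. ✓
w2: □¬p is T, ◇¬◇p is F. ✓
w3: □¬p is T, ◇¬◇p is F. ✓
w4: □¬p is F, ◇¬◇p is T. ✓
w5: □¬p is T, ◇¬◇p is F. ✓
w6: □¬p is F, ◇¬◇p is F. ✗
Satisfying worlds: {w0, w1, w2, w3, w4, w5}.

6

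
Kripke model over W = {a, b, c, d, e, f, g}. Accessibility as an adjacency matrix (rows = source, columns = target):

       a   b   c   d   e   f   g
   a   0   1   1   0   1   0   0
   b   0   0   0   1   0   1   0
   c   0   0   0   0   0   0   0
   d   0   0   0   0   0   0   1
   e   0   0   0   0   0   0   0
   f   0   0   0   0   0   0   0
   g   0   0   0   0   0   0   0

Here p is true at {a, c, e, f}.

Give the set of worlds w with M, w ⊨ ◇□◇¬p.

a: successors {b, c, e}; □◇¬p there: b:F, c:T, e:T. ✓
b: successors {d, f}; □◇¬p there: d:F, f:T. ✓
c: no successors, so ◇□◇¬p fails. ✗
d: successors {g}; □◇¬p there: g:T. ✓
e: no successors, so ◇□◇¬p fails. ✗
f: no successors, so ◇□◇¬p fails. ✗
g: no successors, so ◇□◇¬p fails. ✗

{a, b, d}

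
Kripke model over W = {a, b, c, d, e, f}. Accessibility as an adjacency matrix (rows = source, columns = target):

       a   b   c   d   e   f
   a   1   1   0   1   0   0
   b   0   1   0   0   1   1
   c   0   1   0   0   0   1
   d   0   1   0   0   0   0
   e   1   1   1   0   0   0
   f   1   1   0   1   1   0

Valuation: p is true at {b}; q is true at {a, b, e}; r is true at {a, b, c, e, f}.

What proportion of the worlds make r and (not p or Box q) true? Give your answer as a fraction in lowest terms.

a: r is T, not p or Box q is T. ✓
b: r is T, not p or Box q is F. ✗
c: r is T, not p or Box q is T. ✓
d: r is F, not p or Box q is T. ✗
e: r is T, not p or Box q is T. ✓
f: r is T, not p or Box q is T. ✓
That's 4 of 6 worlds, so 4/6 = 2/3.

2/3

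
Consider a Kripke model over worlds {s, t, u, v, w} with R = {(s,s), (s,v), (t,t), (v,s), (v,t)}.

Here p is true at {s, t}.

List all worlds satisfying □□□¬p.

s: successors {s, v}; □□¬p there: s:F, v:F. ✗
t: successors {t}; □□¬p there: t:F. ✗
u: no successors, so □□□¬p holds vacuously. ✓
v: successors {s, t}; □□¬p there: s:F, t:F. ✗
w: no successors, so □□□¬p holds vacuously. ✓

{u, w}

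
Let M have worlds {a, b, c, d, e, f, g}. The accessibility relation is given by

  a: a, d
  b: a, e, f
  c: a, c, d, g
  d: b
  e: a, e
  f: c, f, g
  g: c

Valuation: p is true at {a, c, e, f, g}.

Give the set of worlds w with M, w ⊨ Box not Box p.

{a, g}

a: successors {a, d}; not Box p there: a:T, d:T. ✓
b: successors {a, e, f}; not Box p there: a:T, e:F, f:F. ✗
c: successors {a, c, d, g}; not Box p there: a:T, c:T, d:T, g:F. ✗
d: successors {b}; not Box p there: b:F. ✗
e: successors {a, e}; not Box p there: a:T, e:F. ✗
f: successors {c, f, g}; not Box p there: c:T, f:F, g:F. ✗
g: successors {c}; not Box p there: c:T. ✓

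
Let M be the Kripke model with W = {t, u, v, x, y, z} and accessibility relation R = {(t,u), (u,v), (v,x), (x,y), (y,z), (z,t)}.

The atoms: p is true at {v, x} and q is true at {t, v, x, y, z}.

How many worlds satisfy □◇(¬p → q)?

t: successors {u}; ◇(¬p → q) there: u:T. ✓
u: successors {v}; ◇(¬p → q) there: v:T. ✓
v: successors {x}; ◇(¬p → q) there: x:T. ✓
x: successors {y}; ◇(¬p → q) there: y:T. ✓
y: successors {z}; ◇(¬p → q) there: z:T. ✓
z: successors {t}; ◇(¬p → q) there: t:F. ✗
Satisfying worlds: {t, u, v, x, y}.

5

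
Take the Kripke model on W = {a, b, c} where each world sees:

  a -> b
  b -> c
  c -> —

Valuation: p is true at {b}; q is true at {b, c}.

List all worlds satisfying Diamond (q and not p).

{b}

a: successors {b}; q and not p there: b:F. ✗
b: successors {c}; q and not p there: c:T. ✓
c: no successors, so Diamond (q and not p) fails. ✗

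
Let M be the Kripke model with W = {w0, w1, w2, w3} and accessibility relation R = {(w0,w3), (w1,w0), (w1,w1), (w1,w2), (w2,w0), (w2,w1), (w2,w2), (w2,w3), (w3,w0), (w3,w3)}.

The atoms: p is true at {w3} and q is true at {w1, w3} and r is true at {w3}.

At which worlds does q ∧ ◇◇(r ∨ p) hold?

w0: q is F, ◇◇(r ∨ p) is T. ✗
w1: q is T, ◇◇(r ∨ p) is T. ✓
w2: q is F, ◇◇(r ∨ p) is T. ✗
w3: q is T, ◇◇(r ∨ p) is T. ✓

{w1, w3}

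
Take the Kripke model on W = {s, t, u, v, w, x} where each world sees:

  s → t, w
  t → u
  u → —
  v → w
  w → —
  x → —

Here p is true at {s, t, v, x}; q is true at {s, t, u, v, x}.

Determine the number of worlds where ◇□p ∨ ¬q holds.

4

s: ◇□p is T, ¬q is F. ✓
t: ◇□p is T, ¬q is F. ✓
u: ◇□p is F, ¬q is F. ✗
v: ◇□p is T, ¬q is F. ✓
w: ◇□p is F, ¬q is T. ✓
x: ◇□p is F, ¬q is F. ✗
Satisfying worlds: {s, t, v, w}.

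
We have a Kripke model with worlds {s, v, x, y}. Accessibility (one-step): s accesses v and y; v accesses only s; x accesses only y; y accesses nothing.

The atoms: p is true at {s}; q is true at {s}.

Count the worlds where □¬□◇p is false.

2

s: successors {v, y}; ¬□◇p there: v:T, y:F. ✗
v: successors {s}; ¬□◇p there: s:T. ✓
x: successors {y}; ¬□◇p there: y:F. ✗
y: no successors, so □¬□◇p holds vacuously. ✓
Satisfying worlds: {v, y}.
So □¬□◇p fails at the other 2 worlds.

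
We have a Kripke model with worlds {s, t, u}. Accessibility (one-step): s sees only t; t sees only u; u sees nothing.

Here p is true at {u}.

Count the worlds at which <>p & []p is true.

1

s: <>p is F, []p is F. ✗
t: <>p is T, []p is T. ✓
u: <>p is F, []p is T. ✗
Satisfying worlds: {t}.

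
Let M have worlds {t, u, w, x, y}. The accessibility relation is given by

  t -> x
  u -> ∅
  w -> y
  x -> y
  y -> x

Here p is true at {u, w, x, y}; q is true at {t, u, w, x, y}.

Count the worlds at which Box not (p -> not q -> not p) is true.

1

t: successors {x}; not (p -> not q -> not p) there: x:F. ✗
u: no successors, so Box not (p -> not q -> not p) holds vacuously. ✓
w: successors {y}; not (p -> not q -> not p) there: y:F. ✗
x: successors {y}; not (p -> not q -> not p) there: y:F. ✗
y: successors {x}; not (p -> not q -> not p) there: x:F. ✗
Satisfying worlds: {u}.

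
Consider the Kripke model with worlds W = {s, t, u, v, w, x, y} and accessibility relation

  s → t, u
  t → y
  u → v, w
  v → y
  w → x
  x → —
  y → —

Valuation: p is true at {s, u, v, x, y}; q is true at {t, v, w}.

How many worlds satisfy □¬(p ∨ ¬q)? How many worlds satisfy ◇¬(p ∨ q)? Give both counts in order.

For □¬(p ∨ ¬q):
s: successors {t, u}; ¬(p ∨ ¬q) there: t:T, u:F. ✗
t: successors {y}; ¬(p ∨ ¬q) there: y:F. ✗
u: successors {v, w}; ¬(p ∨ ¬q) there: v:F, w:T. ✗
v: successors {y}; ¬(p ∨ ¬q) there: y:F. ✗
w: successors {x}; ¬(p ∨ ¬q) there: x:F. ✗
x: no successors, so □¬(p ∨ ¬q) holds vacuously. ✓
y: no successors, so □¬(p ∨ ¬q) holds vacuously. ✓
— 2 worlds.
For ◇¬(p ∨ q):
s: successors {t, u}; ¬(p ∨ q) there: t:F, u:F. ✗
t: successors {y}; ¬(p ∨ q) there: y:F. ✗
u: successors {v, w}; ¬(p ∨ q) there: v:F, w:F. ✗
v: successors {y}; ¬(p ∨ q) there: y:F. ✗
w: successors {x}; ¬(p ∨ q) there: x:F. ✗
x: no successors, so ◇¬(p ∨ q) fails. ✗
y: no successors, so ◇¬(p ∨ q) fails. ✗
— 0 worlds.

2 and 0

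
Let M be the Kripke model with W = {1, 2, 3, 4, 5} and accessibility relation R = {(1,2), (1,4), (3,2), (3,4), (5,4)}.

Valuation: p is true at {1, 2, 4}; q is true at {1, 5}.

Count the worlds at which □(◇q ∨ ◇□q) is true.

2

1: successors {2, 4}; ◇q ∨ ◇□q there: 2:F, 4:F. ✗
2: no successors, so □(◇q ∨ ◇□q) holds vacuously. ✓
3: successors {2, 4}; ◇q ∨ ◇□q there: 2:F, 4:F. ✗
4: no successors, so □(◇q ∨ ◇□q) holds vacuously. ✓
5: successors {4}; ◇q ∨ ◇□q there: 4:F. ✗
Satisfying worlds: {2, 4}.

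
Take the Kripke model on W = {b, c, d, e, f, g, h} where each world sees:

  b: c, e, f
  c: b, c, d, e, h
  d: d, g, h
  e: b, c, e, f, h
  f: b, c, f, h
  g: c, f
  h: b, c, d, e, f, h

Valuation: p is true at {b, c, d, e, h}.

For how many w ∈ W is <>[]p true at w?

b: successors {c, e, f}; []p there: c:T, e:F, f:F. ✓
c: successors {b, c, d, e, h}; []p there: b:F, c:T, d:F, e:F, h:F. ✓
d: successors {d, g, h}; []p there: d:F, g:F, h:F. ✗
e: successors {b, c, e, f, h}; []p there: b:F, c:T, e:F, f:F, h:F. ✓
f: successors {b, c, f, h}; []p there: b:F, c:T, f:F, h:F. ✓
g: successors {c, f}; []p there: c:T, f:F. ✓
h: successors {b, c, d, e, f, h}; []p there: b:F, c:T, d:F, e:F, f:F, h:F. ✓
Satisfying worlds: {b, c, e, f, g, h}.

6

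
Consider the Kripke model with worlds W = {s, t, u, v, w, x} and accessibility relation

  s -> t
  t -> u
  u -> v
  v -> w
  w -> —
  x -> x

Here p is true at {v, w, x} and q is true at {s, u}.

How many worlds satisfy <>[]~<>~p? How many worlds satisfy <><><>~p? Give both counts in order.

5 and 0

For <>[]~<>~p:
s: successors {t}; []~<>~p there: t:T. ✓
t: successors {u}; []~<>~p there: u:T. ✓
u: successors {v}; []~<>~p there: v:T. ✓
v: successors {w}; []~<>~p there: w:T. ✓
w: no successors, so <>[]~<>~p fails. ✗
x: successors {x}; []~<>~p there: x:T. ✓
— 5 worlds.
For <><><>~p:
s: successors {t}; <><>~p there: t:F. ✗
t: successors {u}; <><>~p there: u:F. ✗
u: successors {v}; <><>~p there: v:F. ✗
v: successors {w}; <><>~p there: w:F. ✗
w: no successors, so <><><>~p fails. ✗
x: successors {x}; <><>~p there: x:F. ✗
— 0 worlds.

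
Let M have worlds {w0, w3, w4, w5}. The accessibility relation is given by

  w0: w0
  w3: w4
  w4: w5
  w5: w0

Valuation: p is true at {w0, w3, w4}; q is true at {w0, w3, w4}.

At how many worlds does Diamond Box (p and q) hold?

w0: successors {w0}; Box (p and q) there: w0:T. ✓
w3: successors {w4}; Box (p and q) there: w4:F. ✗
w4: successors {w5}; Box (p and q) there: w5:T. ✓
w5: successors {w0}; Box (p and q) there: w0:T. ✓
Satisfying worlds: {w0, w4, w5}.

3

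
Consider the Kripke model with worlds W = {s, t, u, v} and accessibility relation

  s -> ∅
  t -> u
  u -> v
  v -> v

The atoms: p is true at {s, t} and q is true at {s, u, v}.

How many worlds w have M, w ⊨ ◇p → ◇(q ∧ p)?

s: ◇p is F, ◇(q ∧ p) is F. ✓
t: ◇p is F, ◇(q ∧ p) is F. ✓
u: ◇p is F, ◇(q ∧ p) is F. ✓
v: ◇p is F, ◇(q ∧ p) is F. ✓
Satisfying worlds: {s, t, u, v}.

4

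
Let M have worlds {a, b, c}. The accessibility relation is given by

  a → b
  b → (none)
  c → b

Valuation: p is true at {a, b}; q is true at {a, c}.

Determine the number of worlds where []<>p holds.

a: successors {b}; <>p there: b:F. ✗
b: no successors, so []<>p holds vacuously. ✓
c: successors {b}; <>p there: b:F. ✗
Satisfying worlds: {b}.

1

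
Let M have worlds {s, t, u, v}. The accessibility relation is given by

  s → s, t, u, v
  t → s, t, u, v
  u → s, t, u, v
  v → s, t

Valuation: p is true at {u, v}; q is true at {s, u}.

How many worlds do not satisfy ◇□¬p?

s: successors {s, t, u, v}; □¬p there: s:F, t:F, u:F, v:T. ✓
t: successors {s, t, u, v}; □¬p there: s:F, t:F, u:F, v:T. ✓
u: successors {s, t, u, v}; □¬p there: s:F, t:F, u:F, v:T. ✓
v: successors {s, t}; □¬p there: s:F, t:F. ✗
Satisfying worlds: {s, t, u}.
So ◇□¬p fails at the other 1 world.

1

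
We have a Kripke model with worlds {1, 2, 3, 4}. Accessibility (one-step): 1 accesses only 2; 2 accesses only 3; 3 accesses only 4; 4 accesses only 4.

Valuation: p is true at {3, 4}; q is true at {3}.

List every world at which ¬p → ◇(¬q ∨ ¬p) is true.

1: ¬p is T, ◇(¬q ∨ ¬p) is T. ✓
2: ¬p is T, ◇(¬q ∨ ¬p) is F. ✗
3: ¬p is F, ◇(¬q ∨ ¬p) is T. ✓
4: ¬p is F, ◇(¬q ∨ ¬p) is T. ✓

{1, 3, 4}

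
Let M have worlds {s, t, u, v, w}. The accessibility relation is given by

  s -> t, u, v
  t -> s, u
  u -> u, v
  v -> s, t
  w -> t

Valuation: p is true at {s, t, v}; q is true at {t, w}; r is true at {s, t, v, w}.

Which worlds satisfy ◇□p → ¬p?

{t, u, v, w}

s: ◇□p is T, ¬p is F. ✗
t: ◇□p is F, ¬p is F. ✓
u: ◇□p is T, ¬p is T. ✓
v: ◇□p is F, ¬p is F. ✓
w: ◇□p is F, ¬p is T. ✓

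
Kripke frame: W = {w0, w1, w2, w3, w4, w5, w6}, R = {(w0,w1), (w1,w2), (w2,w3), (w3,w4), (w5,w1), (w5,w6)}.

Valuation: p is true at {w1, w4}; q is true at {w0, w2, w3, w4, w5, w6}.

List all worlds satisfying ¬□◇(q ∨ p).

{w3, w5}

w0: □◇(q ∨ p) is T. ✗
w1: □◇(q ∨ p) is T. ✗
w2: □◇(q ∨ p) is T. ✗
w3: □◇(q ∨ p) is F. ✓
w4: □◇(q ∨ p) is T. ✗
w5: □◇(q ∨ p) is F. ✓
w6: □◇(q ∨ p) is T. ✗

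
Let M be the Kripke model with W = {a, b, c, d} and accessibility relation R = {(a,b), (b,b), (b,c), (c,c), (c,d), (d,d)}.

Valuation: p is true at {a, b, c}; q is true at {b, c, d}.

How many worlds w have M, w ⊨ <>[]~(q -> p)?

2

a: successors {b}; []~(q -> p) there: b:F. ✗
b: successors {b, c}; []~(q -> p) there: b:F, c:F. ✗
c: successors {c, d}; []~(q -> p) there: c:F, d:T. ✓
d: successors {d}; []~(q -> p) there: d:T. ✓
Satisfying worlds: {c, d}.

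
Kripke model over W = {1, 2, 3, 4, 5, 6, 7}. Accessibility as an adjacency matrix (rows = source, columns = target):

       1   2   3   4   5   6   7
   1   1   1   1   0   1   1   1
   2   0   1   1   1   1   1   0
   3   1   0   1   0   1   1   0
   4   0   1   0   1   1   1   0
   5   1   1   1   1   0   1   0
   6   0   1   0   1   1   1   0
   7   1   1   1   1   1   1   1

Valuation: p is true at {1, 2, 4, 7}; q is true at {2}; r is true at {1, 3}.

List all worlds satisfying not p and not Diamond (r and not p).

{6}

1: not p is F, not Diamond (r and not p) is F. ✗
2: not p is F, not Diamond (r and not p) is F. ✗
3: not p is T, not Diamond (r and not p) is F. ✗
4: not p is F, not Diamond (r and not p) is T. ✗
5: not p is T, not Diamond (r and not p) is F. ✗
6: not p is T, not Diamond (r and not p) is T. ✓
7: not p is F, not Diamond (r and not p) is F. ✗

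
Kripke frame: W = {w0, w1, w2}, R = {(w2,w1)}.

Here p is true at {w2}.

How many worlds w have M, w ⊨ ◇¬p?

w0: no successors, so ◇¬p fails. ✗
w1: no successors, so ◇¬p fails. ✗
w2: successors {w1}; ¬p there: w1:T. ✓
Satisfying worlds: {w2}.

1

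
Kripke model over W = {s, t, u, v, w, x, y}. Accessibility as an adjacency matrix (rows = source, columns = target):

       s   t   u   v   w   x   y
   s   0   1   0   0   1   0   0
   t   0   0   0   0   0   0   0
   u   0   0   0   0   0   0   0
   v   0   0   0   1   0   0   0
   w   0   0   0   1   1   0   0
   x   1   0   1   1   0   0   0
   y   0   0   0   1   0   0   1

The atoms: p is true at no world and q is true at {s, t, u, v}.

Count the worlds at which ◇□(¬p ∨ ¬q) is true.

5

s: successors {t, w}; □(¬p ∨ ¬q) there: t:T, w:T. ✓
t: no successors, so ◇□(¬p ∨ ¬q) fails. ✗
u: no successors, so ◇□(¬p ∨ ¬q) fails. ✗
v: successors {v}; □(¬p ∨ ¬q) there: v:T. ✓
w: successors {v, w}; □(¬p ∨ ¬q) there: v:T, w:T. ✓
x: successors {s, u, v}; □(¬p ∨ ¬q) there: s:T, u:T, v:T. ✓
y: successors {v, y}; □(¬p ∨ ¬q) there: v:T, y:T. ✓
Satisfying worlds: {s, v, w, x, y}.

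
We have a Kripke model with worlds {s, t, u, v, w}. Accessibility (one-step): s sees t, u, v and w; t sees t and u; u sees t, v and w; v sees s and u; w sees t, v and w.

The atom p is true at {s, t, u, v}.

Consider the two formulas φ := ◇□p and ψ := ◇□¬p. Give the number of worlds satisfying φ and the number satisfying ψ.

For ◇□p:
s: successors {t, u, v, w}; □p there: t:T, u:F, v:T, w:F. ✓
t: successors {t, u}; □p there: t:T, u:F. ✓
u: successors {t, v, w}; □p there: t:T, v:T, w:F. ✓
v: successors {s, u}; □p there: s:F, u:F. ✗
w: successors {t, v, w}; □p there: t:T, v:T, w:F. ✓
— 4 worlds.
For ◇□¬p:
s: successors {t, u, v, w}; □¬p there: t:F, u:F, v:F, w:F. ✗
t: successors {t, u}; □¬p there: t:F, u:F. ✗
u: successors {t, v, w}; □¬p there: t:F, v:F, w:F. ✗
v: successors {s, u}; □¬p there: s:F, u:F. ✗
w: successors {t, v, w}; □¬p there: t:F, v:F, w:F. ✗
— 0 worlds.

4 and 0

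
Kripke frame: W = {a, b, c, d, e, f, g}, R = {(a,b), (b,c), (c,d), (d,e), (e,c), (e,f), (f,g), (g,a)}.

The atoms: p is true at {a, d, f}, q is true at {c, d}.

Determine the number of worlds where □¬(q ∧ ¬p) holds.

5

a: successors {b}; ¬(q ∧ ¬p) there: b:T. ✓
b: successors {c}; ¬(q ∧ ¬p) there: c:F. ✗
c: successors {d}; ¬(q ∧ ¬p) there: d:T. ✓
d: successors {e}; ¬(q ∧ ¬p) there: e:T. ✓
e: successors {c, f}; ¬(q ∧ ¬p) there: c:F, f:T. ✗
f: successors {g}; ¬(q ∧ ¬p) there: g:T. ✓
g: successors {a}; ¬(q ∧ ¬p) there: a:T. ✓
Satisfying worlds: {a, c, d, f, g}.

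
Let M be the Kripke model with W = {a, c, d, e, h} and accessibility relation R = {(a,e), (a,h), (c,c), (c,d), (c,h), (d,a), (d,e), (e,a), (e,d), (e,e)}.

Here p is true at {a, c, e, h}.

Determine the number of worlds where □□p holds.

1

a: successors {e, h}; □p there: e:F, h:T. ✗
c: successors {c, d, h}; □p there: c:F, d:T, h:T. ✗
d: successors {a, e}; □p there: a:T, e:F. ✗
e: successors {a, d, e}; □p there: a:T, d:T, e:F. ✗
h: no successors, so □□p holds vacuously. ✓
Satisfying worlds: {h}.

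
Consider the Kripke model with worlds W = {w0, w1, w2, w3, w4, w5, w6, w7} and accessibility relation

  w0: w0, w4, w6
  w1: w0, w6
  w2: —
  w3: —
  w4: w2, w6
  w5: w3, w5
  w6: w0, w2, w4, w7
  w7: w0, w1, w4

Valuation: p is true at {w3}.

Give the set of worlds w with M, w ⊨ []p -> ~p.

w0: []p is F, ~p is T. ✓
w1: []p is F, ~p is T. ✓
w2: []p is T, ~p is T. ✓
w3: []p is T, ~p is F. ✗
w4: []p is F, ~p is T. ✓
w5: []p is F, ~p is T. ✓
w6: []p is F, ~p is T. ✓
w7: []p is F, ~p is T. ✓

{w0, w1, w2, w4, w5, w6, w7}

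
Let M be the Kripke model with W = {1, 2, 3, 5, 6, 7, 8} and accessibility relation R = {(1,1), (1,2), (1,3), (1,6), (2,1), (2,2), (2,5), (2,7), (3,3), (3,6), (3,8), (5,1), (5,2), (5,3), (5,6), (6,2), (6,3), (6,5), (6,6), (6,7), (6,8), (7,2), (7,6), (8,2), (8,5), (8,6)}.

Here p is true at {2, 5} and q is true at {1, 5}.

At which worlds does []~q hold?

{3, 7}

1: successors {1, 2, 3, 6}; ~q there: 1:F, 2:T, 3:T, 6:T. ✗
2: successors {1, 2, 5, 7}; ~q there: 1:F, 2:T, 5:F, 7:T. ✗
3: successors {3, 6, 8}; ~q there: 3:T, 6:T, 8:T. ✓
5: successors {1, 2, 3, 6}; ~q there: 1:F, 2:T, 3:T, 6:T. ✗
6: successors {2, 3, 5, 6, 7, 8}; ~q there: 2:T, 3:T, 5:F, 6:T, 7:T, 8:T. ✗
7: successors {2, 6}; ~q there: 2:T, 6:T. ✓
8: successors {2, 5, 6}; ~q there: 2:T, 5:F, 6:T. ✗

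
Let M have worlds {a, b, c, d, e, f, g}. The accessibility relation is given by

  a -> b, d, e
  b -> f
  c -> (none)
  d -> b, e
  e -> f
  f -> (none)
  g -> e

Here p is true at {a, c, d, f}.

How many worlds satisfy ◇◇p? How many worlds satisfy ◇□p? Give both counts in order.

3 and 5

For ◇◇p:
a: successors {b, d, e}; ◇p there: b:T, d:F, e:T. ✓
b: successors {f}; ◇p there: f:F. ✗
c: no successors, so ◇◇p fails. ✗
d: successors {b, e}; ◇p there: b:T, e:T. ✓
e: successors {f}; ◇p there: f:F. ✗
f: no successors, so ◇◇p fails. ✗
g: successors {e}; ◇p there: e:T. ✓
— 3 worlds.
For ◇□p:
a: successors {b, d, e}; □p there: b:T, d:F, e:T. ✓
b: successors {f}; □p there: f:T. ✓
c: no successors, so ◇□p fails. ✗
d: successors {b, e}; □p there: b:T, e:T. ✓
e: successors {f}; □p there: f:T. ✓
f: no successors, so ◇□p fails. ✗
g: successors {e}; □p there: e:T. ✓
— 5 worlds.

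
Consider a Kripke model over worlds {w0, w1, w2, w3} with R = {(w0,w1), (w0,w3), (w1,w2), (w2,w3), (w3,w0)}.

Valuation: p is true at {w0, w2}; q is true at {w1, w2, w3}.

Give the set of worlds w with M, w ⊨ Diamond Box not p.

{w1, w3}

w0: successors {w1, w3}; Box not p there: w1:F, w3:F. ✗
w1: successors {w2}; Box not p there: w2:T. ✓
w2: successors {w3}; Box not p there: w3:F. ✗
w3: successors {w0}; Box not p there: w0:T. ✓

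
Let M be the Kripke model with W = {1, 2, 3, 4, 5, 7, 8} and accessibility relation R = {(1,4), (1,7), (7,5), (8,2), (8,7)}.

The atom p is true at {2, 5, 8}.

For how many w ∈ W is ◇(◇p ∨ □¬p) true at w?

1: successors {4, 7}; ◇p ∨ □¬p there: 4:T, 7:T. ✓
2: no successors, so ◇(◇p ∨ □¬p) fails. ✗
3: no successors, so ◇(◇p ∨ □¬p) fails. ✗
4: no successors, so ◇(◇p ∨ □¬p) fails. ✗
5: no successors, so ◇(◇p ∨ □¬p) fails. ✗
7: successors {5}; ◇p ∨ □¬p there: 5:T. ✓
8: successors {2, 7}; ◇p ∨ □¬p there: 2:T, 7:T. ✓
Satisfying worlds: {1, 7, 8}.

3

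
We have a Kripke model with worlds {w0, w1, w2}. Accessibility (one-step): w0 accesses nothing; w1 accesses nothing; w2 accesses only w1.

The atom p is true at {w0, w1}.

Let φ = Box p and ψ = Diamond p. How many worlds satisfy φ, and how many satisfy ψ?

3 and 1

For Box p:
w0: no successors, so Box p holds vacuously. ✓
w1: no successors, so Box p holds vacuously. ✓
w2: successors {w1}; p there: w1:T. ✓
— 3 worlds.
For Diamond p:
w0: no successors, so Diamond p fails. ✗
w1: no successors, so Diamond p fails. ✗
w2: successors {w1}; p there: w1:T. ✓
— 1 world.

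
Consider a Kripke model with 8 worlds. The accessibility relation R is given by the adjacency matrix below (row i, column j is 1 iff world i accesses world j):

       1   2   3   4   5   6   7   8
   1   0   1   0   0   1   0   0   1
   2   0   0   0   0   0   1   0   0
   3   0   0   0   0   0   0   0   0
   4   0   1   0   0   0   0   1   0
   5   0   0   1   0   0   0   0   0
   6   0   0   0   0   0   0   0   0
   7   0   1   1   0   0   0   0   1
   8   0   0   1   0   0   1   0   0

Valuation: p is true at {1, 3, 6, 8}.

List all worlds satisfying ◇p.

1: successors {2, 5, 8}; p there: 2:F, 5:F, 8:T. ✓
2: successors {6}; p there: 6:T. ✓
3: no successors, so ◇p fails. ✗
4: successors {2, 7}; p there: 2:F, 7:F. ✗
5: successors {3}; p there: 3:T. ✓
6: no successors, so ◇p fails. ✗
7: successors {2, 3, 8}; p there: 2:F, 3:T, 8:T. ✓
8: successors {3, 6}; p there: 3:T, 6:T. ✓

{1, 2, 5, 7, 8}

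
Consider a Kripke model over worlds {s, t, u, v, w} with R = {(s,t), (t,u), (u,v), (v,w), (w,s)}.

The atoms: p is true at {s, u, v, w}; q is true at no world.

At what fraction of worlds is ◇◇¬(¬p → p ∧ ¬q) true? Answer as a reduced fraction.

1/5

s: successors {t}; ◇¬(¬p → p ∧ ¬q) there: t:F. ✗
t: successors {u}; ◇¬(¬p → p ∧ ¬q) there: u:F. ✗
u: successors {v}; ◇¬(¬p → p ∧ ¬q) there: v:F. ✗
v: successors {w}; ◇¬(¬p → p ∧ ¬q) there: w:F. ✗
w: successors {s}; ◇¬(¬p → p ∧ ¬q) there: s:T. ✓
That's 1 of 5 worlds, so 1/5.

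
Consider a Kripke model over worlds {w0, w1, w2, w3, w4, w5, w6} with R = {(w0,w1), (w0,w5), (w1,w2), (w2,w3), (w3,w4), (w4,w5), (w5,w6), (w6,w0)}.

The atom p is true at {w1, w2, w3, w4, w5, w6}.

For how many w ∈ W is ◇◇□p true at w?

w0: successors {w1, w5}; ◇□p there: w1:T, w5:F. ✓
w1: successors {w2}; ◇□p there: w2:T. ✓
w2: successors {w3}; ◇□p there: w3:T. ✓
w3: successors {w4}; ◇□p there: w4:T. ✓
w4: successors {w5}; ◇□p there: w5:F. ✗
w5: successors {w6}; ◇□p there: w6:T. ✓
w6: successors {w0}; ◇□p there: w0:T. ✓
Satisfying worlds: {w0, w1, w2, w3, w5, w6}.

6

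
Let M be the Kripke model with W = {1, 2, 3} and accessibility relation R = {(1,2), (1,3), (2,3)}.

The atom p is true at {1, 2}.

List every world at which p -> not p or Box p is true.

1: p is T, not p or Box p is F. ✗
2: p is T, not p or Box p is F. ✗
3: p is F, not p or Box p is T. ✓

{3}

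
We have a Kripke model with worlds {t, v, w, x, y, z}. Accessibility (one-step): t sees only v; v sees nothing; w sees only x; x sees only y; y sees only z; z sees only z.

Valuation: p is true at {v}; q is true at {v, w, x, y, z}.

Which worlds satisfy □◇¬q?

t: successors {v}; ◇¬q there: v:F. ✗
v: no successors, so □◇¬q holds vacuously. ✓
w: successors {x}; ◇¬q there: x:F. ✗
x: successors {y}; ◇¬q there: y:F. ✗
y: successors {z}; ◇¬q there: z:F. ✗
z: successors {z}; ◇¬q there: z:F. ✗

{v}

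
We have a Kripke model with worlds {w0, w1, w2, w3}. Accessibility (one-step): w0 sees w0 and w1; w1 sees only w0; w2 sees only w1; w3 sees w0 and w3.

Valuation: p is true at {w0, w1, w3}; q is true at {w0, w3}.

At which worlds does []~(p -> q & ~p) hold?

{w0, w1, w2, w3}

w0: successors {w0, w1}; ~(p -> q & ~p) there: w0:T, w1:T. ✓
w1: successors {w0}; ~(p -> q & ~p) there: w0:T. ✓
w2: successors {w1}; ~(p -> q & ~p) there: w1:T. ✓
w3: successors {w0, w3}; ~(p -> q & ~p) there: w0:T, w3:T. ✓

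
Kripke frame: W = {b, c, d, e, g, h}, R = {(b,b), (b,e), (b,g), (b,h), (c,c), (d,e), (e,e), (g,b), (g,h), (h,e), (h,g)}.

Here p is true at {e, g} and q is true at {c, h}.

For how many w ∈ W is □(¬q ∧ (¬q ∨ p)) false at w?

b: successors {b, e, g, h}; ¬q ∧ (¬q ∨ p) there: b:T, e:T, g:T, h:F. ✗
c: successors {c}; ¬q ∧ (¬q ∨ p) there: c:F. ✗
d: successors {e}; ¬q ∧ (¬q ∨ p) there: e:T. ✓
e: successors {e}; ¬q ∧ (¬q ∨ p) there: e:T. ✓
g: successors {b, h}; ¬q ∧ (¬q ∨ p) there: b:T, h:F. ✗
h: successors {e, g}; ¬q ∧ (¬q ∨ p) there: e:T, g:T. ✓
Satisfying worlds: {d, e, h}.
So □(¬q ∧ (¬q ∨ p)) fails at the other 3 worlds.

3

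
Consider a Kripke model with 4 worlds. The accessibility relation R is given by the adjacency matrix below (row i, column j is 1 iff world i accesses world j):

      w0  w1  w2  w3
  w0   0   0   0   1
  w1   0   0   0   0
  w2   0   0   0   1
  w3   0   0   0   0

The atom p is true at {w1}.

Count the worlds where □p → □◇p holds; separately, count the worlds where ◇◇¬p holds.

For □p → □◇p:
w0: □p is F, □◇p is F. ✓
w1: □p is T, □◇p is T. ✓
w2: □p is F, □◇p is F. ✓
w3: □p is T, □◇p is T. ✓
— 4 worlds.
For ◇◇¬p:
w0: successors {w3}; ◇¬p there: w3:F. ✗
w1: no successors, so ◇◇¬p fails. ✗
w2: successors {w3}; ◇¬p there: w3:F. ✗
w3: no successors, so ◇◇¬p fails. ✗
— 0 worlds.

4 and 0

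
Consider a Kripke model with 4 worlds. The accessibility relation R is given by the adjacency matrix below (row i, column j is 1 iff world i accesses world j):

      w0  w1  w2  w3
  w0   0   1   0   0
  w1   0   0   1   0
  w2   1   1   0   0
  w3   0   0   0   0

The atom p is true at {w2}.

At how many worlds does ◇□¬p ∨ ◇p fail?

w0: ◇□¬p is F, ◇p is F. ✗
w1: ◇□¬p is T, ◇p is T. ✓
w2: ◇□¬p is T, ◇p is F. ✓
w3: ◇□¬p is F, ◇p is F. ✗
Satisfying worlds: {w1, w2}.
So ◇□¬p ∨ ◇p fails at the other 2 worlds.

2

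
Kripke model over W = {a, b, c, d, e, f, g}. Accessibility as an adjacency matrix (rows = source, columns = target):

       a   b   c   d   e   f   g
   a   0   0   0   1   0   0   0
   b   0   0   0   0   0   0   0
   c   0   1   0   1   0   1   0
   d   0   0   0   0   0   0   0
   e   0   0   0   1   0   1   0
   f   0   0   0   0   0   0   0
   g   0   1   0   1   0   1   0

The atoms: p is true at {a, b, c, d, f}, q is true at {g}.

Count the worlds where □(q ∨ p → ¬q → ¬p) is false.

a: successors {d}; q ∨ p → ¬q → ¬p there: d:F. ✗
b: no successors, so □(q ∨ p → ¬q → ¬p) holds vacuously. ✓
c: successors {b, d, f}; q ∨ p → ¬q → ¬p there: b:F, d:F, f:F. ✗
d: no successors, so □(q ∨ p → ¬q → ¬p) holds vacuously. ✓
e: successors {d, f}; q ∨ p → ¬q → ¬p there: d:F, f:F. ✗
f: no successors, so □(q ∨ p → ¬q → ¬p) holds vacuously. ✓
g: successors {b, d, f}; q ∨ p → ¬q → ¬p there: b:F, d:F, f:F. ✗
Satisfying worlds: {b, d, f}.
So □(q ∨ p → ¬q → ¬p) fails at the other 4 worlds.

4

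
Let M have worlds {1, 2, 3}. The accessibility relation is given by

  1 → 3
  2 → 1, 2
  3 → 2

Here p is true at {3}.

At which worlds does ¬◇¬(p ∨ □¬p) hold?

1: ◇¬(p ∨ □¬p) is F. ✓
2: ◇¬(p ∨ □¬p) is T. ✗
3: ◇¬(p ∨ □¬p) is F. ✓

{1, 3}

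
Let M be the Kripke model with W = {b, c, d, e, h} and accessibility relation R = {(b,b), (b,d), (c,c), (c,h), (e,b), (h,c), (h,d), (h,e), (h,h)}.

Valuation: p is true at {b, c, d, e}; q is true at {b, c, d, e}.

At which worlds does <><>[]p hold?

b: successors {b, d}; <>[]p there: b:T, d:F. ✓
c: successors {c, h}; <>[]p there: c:F, h:T. ✓
d: no successors, so <><>[]p fails. ✗
e: successors {b}; <>[]p there: b:T. ✓
h: successors {c, d, e, h}; <>[]p there: c:F, d:F, e:T, h:T. ✓

{b, c, e, h}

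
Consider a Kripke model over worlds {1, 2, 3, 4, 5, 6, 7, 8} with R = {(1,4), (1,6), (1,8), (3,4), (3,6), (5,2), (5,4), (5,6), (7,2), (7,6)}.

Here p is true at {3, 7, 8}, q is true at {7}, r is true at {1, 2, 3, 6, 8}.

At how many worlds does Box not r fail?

4

1: successors {4, 6, 8}; not r there: 4:T, 6:F, 8:F. ✗
2: no successors, so Box not r holds vacuously. ✓
3: successors {4, 6}; not r there: 4:T, 6:F. ✗
4: no successors, so Box not r holds vacuously. ✓
5: successors {2, 4, 6}; not r there: 2:F, 4:T, 6:F. ✗
6: no successors, so Box not r holds vacuously. ✓
7: successors {2, 6}; not r there: 2:F, 6:F. ✗
8: no successors, so Box not r holds vacuously. ✓
Satisfying worlds: {2, 4, 6, 8}.
So Box not r fails at the other 4 worlds.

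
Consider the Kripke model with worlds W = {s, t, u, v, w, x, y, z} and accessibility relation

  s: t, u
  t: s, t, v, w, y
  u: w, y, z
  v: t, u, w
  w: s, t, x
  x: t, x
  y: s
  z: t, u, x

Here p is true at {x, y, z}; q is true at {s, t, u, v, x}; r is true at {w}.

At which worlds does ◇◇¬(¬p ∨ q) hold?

s: successors {t, u}; ◇¬(¬p ∨ q) there: t:T, u:T. ✓
t: successors {s, t, v, w, y}; ◇¬(¬p ∨ q) there: s:F, t:T, v:F, w:F, y:F. ✓
u: successors {w, y, z}; ◇¬(¬p ∨ q) there: w:F, y:F, z:F. ✗
v: successors {t, u, w}; ◇¬(¬p ∨ q) there: t:T, u:T, w:F. ✓
w: successors {s, t, x}; ◇¬(¬p ∨ q) there: s:F, t:T, x:F. ✓
x: successors {t, x}; ◇¬(¬p ∨ q) there: t:T, x:F. ✓
y: successors {s}; ◇¬(¬p ∨ q) there: s:F. ✗
z: successors {t, u, x}; ◇¬(¬p ∨ q) there: t:T, u:T, x:F. ✓

{s, t, v, w, x, z}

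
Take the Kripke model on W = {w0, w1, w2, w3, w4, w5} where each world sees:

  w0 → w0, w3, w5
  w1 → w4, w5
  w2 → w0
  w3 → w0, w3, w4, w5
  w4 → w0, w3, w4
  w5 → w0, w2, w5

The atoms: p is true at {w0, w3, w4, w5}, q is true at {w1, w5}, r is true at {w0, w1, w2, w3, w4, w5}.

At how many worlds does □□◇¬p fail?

w0: successors {w0, w3, w5}; □◇¬p there: w0:F, w3:F, w5:F. ✗
w1: successors {w4, w5}; □◇¬p there: w4:F, w5:F. ✗
w2: successors {w0}; □◇¬p there: w0:F. ✗
w3: successors {w0, w3, w4, w5}; □◇¬p there: w0:F, w3:F, w4:F, w5:F. ✗
w4: successors {w0, w3, w4}; □◇¬p there: w0:F, w3:F, w4:F. ✗
w5: successors {w0, w2, w5}; □◇¬p there: w0:F, w2:F, w5:F. ✗
Satisfying worlds: ∅.
So □□◇¬p fails at the other 6 worlds.

6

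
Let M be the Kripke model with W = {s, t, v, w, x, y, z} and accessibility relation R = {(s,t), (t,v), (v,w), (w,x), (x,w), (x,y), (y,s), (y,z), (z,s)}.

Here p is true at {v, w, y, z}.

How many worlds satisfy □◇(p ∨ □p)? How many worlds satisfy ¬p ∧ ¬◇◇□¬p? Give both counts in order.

6 and 1

For □◇(p ∨ □p):
s: successors {t}; ◇(p ∨ □p) there: t:T. ✓
t: successors {v}; ◇(p ∨ □p) there: v:T. ✓
v: successors {w}; ◇(p ∨ □p) there: w:T. ✓
w: successors {x}; ◇(p ∨ □p) there: x:T. ✓
x: successors {w, y}; ◇(p ∨ □p) there: w:T, y:T. ✓
y: successors {s, z}; ◇(p ∨ □p) there: s:T, z:F. ✗
z: successors {s}; ◇(p ∨ □p) there: s:T. ✓
— 6 worlds.
For ¬p ∧ ¬◇◇□¬p:
s: ¬p is T, ¬◇◇□¬p is T. ✓
t: ¬p is T, ¬◇◇□¬p is F. ✗
v: ¬p is F, ¬◇◇□¬p is T. ✗
w: ¬p is F, ¬◇◇□¬p is F. ✗
x: ¬p is T, ¬◇◇□¬p is F. ✗
y: ¬p is F, ¬◇◇□¬p is F. ✗
z: ¬p is F, ¬◇◇□¬p is T. ✗
— 1 world.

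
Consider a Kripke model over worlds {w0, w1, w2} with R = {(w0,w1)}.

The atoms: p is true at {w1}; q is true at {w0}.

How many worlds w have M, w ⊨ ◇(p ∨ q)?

1

w0: successors {w1}; p ∨ q there: w1:T. ✓
w1: no successors, so ◇(p ∨ q) fails. ✗
w2: no successors, so ◇(p ∨ q) fails. ✗
Satisfying worlds: {w0}.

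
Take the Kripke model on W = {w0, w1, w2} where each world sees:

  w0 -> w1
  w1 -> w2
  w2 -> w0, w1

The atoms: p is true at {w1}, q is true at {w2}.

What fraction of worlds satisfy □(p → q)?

w0: successors {w1}; p → q there: w1:F. ✗
w1: successors {w2}; p → q there: w2:T. ✓
w2: successors {w0, w1}; p → q there: w0:T, w1:F. ✗
That's 1 of 3 worlds, so 1/3.

1/3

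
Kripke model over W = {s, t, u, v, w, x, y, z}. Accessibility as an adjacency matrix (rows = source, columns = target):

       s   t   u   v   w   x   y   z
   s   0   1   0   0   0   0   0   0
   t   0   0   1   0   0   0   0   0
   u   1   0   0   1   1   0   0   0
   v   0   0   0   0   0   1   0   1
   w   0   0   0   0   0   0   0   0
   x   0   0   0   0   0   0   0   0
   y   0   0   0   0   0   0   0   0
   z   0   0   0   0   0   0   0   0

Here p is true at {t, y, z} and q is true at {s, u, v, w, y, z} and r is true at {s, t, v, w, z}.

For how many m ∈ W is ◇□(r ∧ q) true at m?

3

s: successors {t}; □(r ∧ q) there: t:F. ✗
t: successors {u}; □(r ∧ q) there: u:T. ✓
u: successors {s, v, w}; □(r ∧ q) there: s:F, v:F, w:T. ✓
v: successors {x, z}; □(r ∧ q) there: x:T, z:T. ✓
w: no successors, so ◇□(r ∧ q) fails. ✗
x: no successors, so ◇□(r ∧ q) fails. ✗
y: no successors, so ◇□(r ∧ q) fails. ✗
z: no successors, so ◇□(r ∧ q) fails. ✗
Satisfying worlds: {t, u, v}.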